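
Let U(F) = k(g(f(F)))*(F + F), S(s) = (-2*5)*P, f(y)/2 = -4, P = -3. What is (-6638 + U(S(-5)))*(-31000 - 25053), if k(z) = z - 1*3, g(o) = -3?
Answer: 392258894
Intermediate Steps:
f(y) = -8 (f(y) = 2*(-4) = -8)
S(s) = 30 (S(s) = -2*5*(-3) = -10*(-3) = 30)
k(z) = -3 + z (k(z) = z - 3 = -3 + z)
U(F) = -12*F (U(F) = (-3 - 3)*(F + F) = -12*F)
(-6638 + U(S(-5)))*(-31000 - 25053) = (-6638 - 12*30)*(-31000 - 25053) = (-6638 - 360)*(-56053) = -6998*(-56053) = 392258894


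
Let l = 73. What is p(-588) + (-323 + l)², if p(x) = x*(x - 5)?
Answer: 411184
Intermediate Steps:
p(x) = x*(-5 + x)
p(-588) + (-323 + l)² = -588*(-5 - 588) + (-323 + 73)² = -588*(-593) + (-250)² = 348684 + 62500 = 411184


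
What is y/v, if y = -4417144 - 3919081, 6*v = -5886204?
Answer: 8336225/981034 ≈ 8.4974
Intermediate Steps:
v = -981034 (v = (1/6)*(-5886204) = -981034)
y = -8336225
y/v = -8336225/(-981034) = -8336225*(-1/981034) = 8336225/981034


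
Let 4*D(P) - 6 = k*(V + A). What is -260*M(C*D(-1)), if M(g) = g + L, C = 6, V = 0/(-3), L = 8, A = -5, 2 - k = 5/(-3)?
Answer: 2730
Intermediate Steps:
k = 11/3 (k = 2 - 5/(-3) = 2 - 5*(-1)/3 = 2 - 1*(-5/3) = 2 + 5/3 = 11/3 ≈ 3.6667)
V = 0 (V = 0*(-1/3) = 0)
D(P) = -37/12 (D(P) = 3/2 + (11*(0 - 5)/3)/4 = 3/2 + ((11/3)*(-5))/4 = 3/2 + (1/4)*(-55/3) = 3/2 - 55/12 = -37/12)
M(g) = 8 + g (M(g) = g + 8 = 8 + g)
-260*M(C*D(-1)) = -260*(8 + 6*(-37/12)) = -260*(8 - 37/2) = -260*(-21/2) = 2730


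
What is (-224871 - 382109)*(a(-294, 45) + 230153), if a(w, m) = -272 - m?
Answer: -139505855280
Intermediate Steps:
(-224871 - 382109)*(a(-294, 45) + 230153) = (-224871 - 382109)*((-272 - 1*45) + 230153) = -606980*((-272 - 45) + 230153) = -606980*(-317 + 230153) = -606980*229836 = -139505855280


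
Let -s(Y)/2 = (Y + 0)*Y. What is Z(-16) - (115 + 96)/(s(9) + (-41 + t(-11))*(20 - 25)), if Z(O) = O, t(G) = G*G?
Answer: -8781/562 ≈ -15.625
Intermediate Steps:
t(G) = G²
s(Y) = -2*Y² (s(Y) = -2*(Y + 0)*Y = -2*Y*Y = -2*Y²)
Z(-16) - (115 + 96)/(s(9) + (-41 + t(-11))*(20 - 25)) = -16 - (115 + 96)/(-2*9² + (-41 + (-11)²)*(20 - 25)) = -16 - 211/(-2*81 + (-41 + 121)*(-5)) = -16 - 211/(-162 + 80*(-5)) = -16 - 211/(-162 - 400) = -16 - 211/(-562) = -16 - 211*(-1)/562 = -16 - 1*(-211/562) = -16 + 211/562 = -8781/562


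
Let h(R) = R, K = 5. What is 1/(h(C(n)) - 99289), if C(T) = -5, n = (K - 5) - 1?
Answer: -1/99294 ≈ -1.0071e-5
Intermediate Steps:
n = -1 (n = (5 - 5) - 1 = 0 - 1 = -1)
1/(h(C(n)) - 99289) = 1/(-5 - 99289) = 1/(-99294) = -1/99294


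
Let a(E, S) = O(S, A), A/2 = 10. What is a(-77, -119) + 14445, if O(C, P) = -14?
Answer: 14431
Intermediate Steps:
A = 20 (A = 2*10 = 20)
a(E, S) = -14
a(-77, -119) + 14445 = -14 + 14445 = 14431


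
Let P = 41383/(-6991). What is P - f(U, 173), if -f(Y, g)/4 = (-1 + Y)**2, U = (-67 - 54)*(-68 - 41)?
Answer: 4863592350233/6991 ≈ 6.9569e+8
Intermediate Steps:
U = 13189 (U = -121*(-109) = 13189)
f(Y, g) = -4*(-1 + Y)**2
P = -41383/6991 (P = 41383*(-1/6991) = -41383/6991 ≈ -5.9195)
P - f(U, 173) = -41383/6991 - (-4)*(-1 + 13189)**2 = -41383/6991 - (-4)*13188**2 = -41383/6991 - (-4)*173923344 = -41383/6991 - 1*(-695693376) = -41383/6991 + 695693376 = 4863592350233/6991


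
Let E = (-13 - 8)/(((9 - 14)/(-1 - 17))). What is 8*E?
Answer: -3024/5 ≈ -604.80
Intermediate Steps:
E = -378/5 (E = -21/((-5/(-18))) = -21/((-5*(-1/18))) = -21/5/18 = -21*18/5 = -378/5 ≈ -75.600)
8*E = 8*(-378/5) = -3024/5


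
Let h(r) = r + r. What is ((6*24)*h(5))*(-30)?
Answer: -43200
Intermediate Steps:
h(r) = 2*r
((6*24)*h(5))*(-30) = ((6*24)*(2*5))*(-30) = (144*10)*(-30) = 1440*(-30) = -43200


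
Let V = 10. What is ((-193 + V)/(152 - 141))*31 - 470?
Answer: -10843/11 ≈ -985.73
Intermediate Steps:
((-193 + V)/(152 - 141))*31 - 470 = ((-193 + 10)/(152 - 141))*31 - 470 = -183/11*31 - 470 = -5673/11 - 470 = -10843/11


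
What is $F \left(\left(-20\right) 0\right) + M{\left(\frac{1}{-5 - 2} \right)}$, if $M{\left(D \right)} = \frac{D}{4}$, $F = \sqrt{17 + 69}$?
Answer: $- \frac{1}{28} \approx -0.035714$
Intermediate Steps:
$F = \sqrt{86} \approx 9.2736$
$M{\left(D \right)} = \frac{D}{4}$ ($M{\left(D \right)} = D \frac{1}{4} = \frac{D}{4}$)
$F \left(\left(-20\right) 0\right) + M{\left(\frac{1}{-5 - 2} \right)} = \sqrt{86} \left(\left(-20\right) 0\right) + \frac{1}{4 \left(-5 - 2\right)} = \sqrt{86} \cdot 0 + \frac{1}{4 \left(-7\right)} = 0 + \frac{1}{4} \left(- \frac{1}{7}\right) = 0 - \frac{1}{28} = - \frac{1}{28}$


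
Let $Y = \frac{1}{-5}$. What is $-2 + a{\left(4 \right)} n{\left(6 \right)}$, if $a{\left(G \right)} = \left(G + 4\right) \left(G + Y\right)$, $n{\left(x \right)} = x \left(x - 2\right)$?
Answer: $\frac{3638}{5} \approx 727.6$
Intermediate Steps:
$Y = - \frac{1}{5} \approx -0.2$
$n{\left(x \right)} = x \left(-2 + x\right)$
$a{\left(G \right)} = \left(4 + G\right) \left(- \frac{1}{5} + G\right)$ ($a{\left(G \right)} = \left(G + 4\right) \left(G - \frac{1}{5}\right) = \left(4 + G\right) \left(- \frac{1}{5} + G\right)$)
$-2 + a{\left(4 \right)} n{\left(6 \right)} = -2 + \left(- \frac{4}{5} + 4^{2} + \frac{19}{5} \cdot 4\right) 6 \left(-2 + 6\right) = -2 + \left(- \frac{4}{5} + 16 + \frac{76}{5}\right) 6 \cdot 4 = -2 + \frac{152}{5} \cdot 24 = -2 + \frac{3648}{5} = \frac{3638}{5}$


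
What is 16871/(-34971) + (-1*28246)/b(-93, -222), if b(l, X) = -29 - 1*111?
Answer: 492714463/2447970 ≈ 201.27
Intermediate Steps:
b(l, X) = -140 (b(l, X) = -29 - 111 = -140)
16871/(-34971) + (-1*28246)/b(-93, -222) = 16871/(-34971) - 1*28246/(-140) = 16871*(-1/34971) - 28246*(-1/140) = -16871/34971 + 14123/70 = 492714463/2447970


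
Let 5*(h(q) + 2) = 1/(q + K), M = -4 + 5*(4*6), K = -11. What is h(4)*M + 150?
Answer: -2986/35 ≈ -85.314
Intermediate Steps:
M = 116 (M = -4 + 5*24 = -4 + 120 = 116)
h(q) = -2 + 1/(5*(-11 + q)) (h(q) = -2 + 1/(5*(q - 11)) = -2 + 1/(5*(-11 + q)))
h(4)*M + 150 = ((111 - 10*4)/(5*(-11 + 4)))*116 + 150 = ((⅕)*(111 - 40)/(-7))*116 + 150 = ((⅕)*(-⅐)*71)*116 + 150 = -71/35*116 + 150 = -8236/35 + 150 = -2986/35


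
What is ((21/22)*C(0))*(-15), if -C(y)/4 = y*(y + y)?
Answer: 0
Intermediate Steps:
C(y) = -8*y**2 (C(y) = -4*y*(y + y) = -4*y*2*y = -8*y**2)
((21/22)*C(0))*(-15) = ((21/22)*(-8*0**2))*(-15) = ((21*(1/22))*(-8*0))*(-15) = ((21/22)*0)*(-15) = 0*(-15) = 0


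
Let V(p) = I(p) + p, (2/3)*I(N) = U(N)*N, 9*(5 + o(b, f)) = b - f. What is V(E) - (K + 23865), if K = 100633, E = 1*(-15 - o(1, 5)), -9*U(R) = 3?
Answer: -1120525/9 ≈ -1.2450e+5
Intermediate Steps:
U(R) = -⅓ (U(R) = -⅑*3 = -⅓)
o(b, f) = -5 - f/9 + b/9 (o(b, f) = -5 + (b - f)/9 = -5 + (-f/9 + b/9) = -5 - f/9 + b/9)
I(N) = -N/2 (I(N) = 3*(-N/3)/2 = -N/2)
E = -86/9 (E = 1*(-15 - (-5 - ⅑*5 + (⅑)*1)) = 1*(-15 - (-5 - 5/9 + ⅑)) = 1*(-15 - 1*(-49/9)) = 1*(-15 + 49/9) = 1*(-86/9) = -86/9 ≈ -9.5556)
V(p) = p/2 (V(p) = -p/2 + p = p/2)
V(E) - (K + 23865) = (½)*(-86/9) - (100633 + 23865) = -43/9 - 1*124498 = -43/9 - 124498 = -1120525/9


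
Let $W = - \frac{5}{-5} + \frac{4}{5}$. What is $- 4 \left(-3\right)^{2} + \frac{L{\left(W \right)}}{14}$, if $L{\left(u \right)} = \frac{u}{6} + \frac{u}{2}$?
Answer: $- \frac{1257}{35} \approx -35.914$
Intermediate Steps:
$W = \frac{9}{5}$ ($W = \left(-5\right) \left(- \frac{1}{5}\right) + 4 \cdot \frac{1}{5} = 1 + \frac{4}{5} = \frac{9}{5} \approx 1.8$)
$L{\left(u \right)} = \frac{2 u}{3}$ ($L{\left(u \right)} = u \frac{1}{6} + u \frac{1}{2} = \frac{u}{6} + \frac{u}{2} = \frac{2 u}{3}$)
$- 4 \left(-3\right)^{2} + \frac{L{\left(W \right)}}{14} = - 4 \left(-3\right)^{2} + \frac{\frac{2}{3} \cdot \frac{9}{5}}{14} = \left(-4\right) 9 + \frac{6}{5} \cdot \frac{1}{14} = -36 + \frac{3}{35} = - \frac{1257}{35}$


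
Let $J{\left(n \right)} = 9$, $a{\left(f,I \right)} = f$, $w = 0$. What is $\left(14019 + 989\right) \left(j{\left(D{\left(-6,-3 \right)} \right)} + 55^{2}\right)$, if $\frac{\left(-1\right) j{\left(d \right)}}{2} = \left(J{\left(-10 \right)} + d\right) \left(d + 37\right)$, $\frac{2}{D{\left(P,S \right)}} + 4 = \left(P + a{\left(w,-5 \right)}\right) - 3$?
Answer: $\frac{6019033440}{169} \approx 3.5616 \cdot 10^{7}$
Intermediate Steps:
$D{\left(P,S \right)} = \frac{2}{-7 + P}$ ($D{\left(P,S \right)} = \frac{2}{-4 + \left(\left(P + 0\right) - 3\right)} = \frac{2}{-4 + \left(P - 3\right)} = \frac{2}{-4 + \left(-3 + P\right)} = \frac{2}{-7 + P}$)
$j{\left(d \right)} = - 2 \left(9 + d\right) \left(37 + d\right)$ ($j{\left(d \right)} = - 2 \left(9 + d\right) \left(d + 37\right) = - 2 \left(9 + d\right) \left(37 + d\right)$)
$\left(14019 + 989\right) \left(j{\left(D{\left(-6,-3 \right)} \right)} + 55^{2}\right) = \left(14019 + 989\right) \left(\left(-666 - 92 \frac{2}{-7 - 6} - 2 \left(\frac{2}{-7 - 6}\right)^{2}\right) + 55^{2}\right) = 15008 \left(\left(-666 - 92 \frac{2}{-13} - 2 \left(\frac{2}{-13}\right)^{2}\right) + 3025\right) = 15008 \left(\left(-666 - 92 \cdot 2 \left(- \frac{1}{13}\right) - 2 \left(2 \left(- \frac{1}{13}\right)\right)^{2}\right) + 3025\right) = 15008 \left(\left(-666 - - \frac{184}{13} - 2 \left(- \frac{2}{13}\right)^{2}\right) + 3025\right) = 15008 \left(\left(-666 + \frac{184}{13} - \frac{8}{169}\right) + 3025\right) = 15008 \left(- \frac{110170}{169} + 3025\right) = 15008 \cdot \frac{401055}{169} = \frac{6019033440}{169}$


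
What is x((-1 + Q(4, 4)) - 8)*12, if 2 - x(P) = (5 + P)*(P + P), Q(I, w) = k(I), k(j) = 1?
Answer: -552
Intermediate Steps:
Q(I, w) = 1
x(P) = 2 - 2*P*(5 + P) (x(P) = 2 - (5 + P)*(P + P) = 2 - (5 + P)*2*P = 2 - 2*P*(5 + P))
x((-1 + Q(4, 4)) - 8)*12 = (2 - 10*((-1 + 1) - 8) - 2*((-1 + 1) - 8)²)*12 = (2 - 10*(0 - 8) - 2*(0 - 8)²)*12 = (2 - 10*(-8) - 2*(-8)²)*12 = (2 + 80 - 2*64)*12 = (2 + 80 - 128)*12 = -46*12 = -552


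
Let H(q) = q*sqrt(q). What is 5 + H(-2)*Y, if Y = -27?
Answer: 5 + 54*I*sqrt(2) ≈ 5.0 + 76.368*I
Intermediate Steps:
H(q) = q**(3/2)
5 + H(-2)*Y = 5 + (-2)**(3/2)*(-27) = 5 - 2*I*sqrt(2)*(-27) = 5 + 54*I*sqrt(2)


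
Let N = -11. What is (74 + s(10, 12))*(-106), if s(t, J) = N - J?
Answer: -5406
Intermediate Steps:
s(t, J) = -11 - J
(74 + s(10, 12))*(-106) = (74 + (-11 - 1*12))*(-106) = (74 + (-11 - 12))*(-106) = (74 - 23)*(-106) = 51*(-106) = -5406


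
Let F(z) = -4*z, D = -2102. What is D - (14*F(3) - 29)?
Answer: -1905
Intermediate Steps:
D - (14*F(3) - 29) = -2102 - (14*(-4*3) - 29) = -2102 - (14*(-12) - 29) = -2102 - (-168 - 29) = -2102 - 1*(-197) = -2102 + 197 = -1905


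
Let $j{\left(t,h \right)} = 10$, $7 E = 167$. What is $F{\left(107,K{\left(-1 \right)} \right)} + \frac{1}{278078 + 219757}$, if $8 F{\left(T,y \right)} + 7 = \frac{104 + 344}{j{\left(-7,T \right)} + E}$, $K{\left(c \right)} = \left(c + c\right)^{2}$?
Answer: $\frac{245101397}{314631720} \approx 0.77901$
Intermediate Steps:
$E = \frac{167}{7}$ ($E = \frac{1}{7} \cdot 167 = \frac{167}{7} \approx 23.857$)
$K{\left(c \right)} = 4 c^{2}$ ($K{\left(c \right)} = \left(2 c\right)^{2} = 4 c^{2}$)
$F{\left(T,y \right)} = \frac{1477}{1896}$ ($F{\left(T,y \right)} = - \frac{7}{8} + \frac{\left(104 + 344\right) \frac{1}{10 + \frac{167}{7}}}{8} = - \frac{7}{8} + \frac{448 \frac{1}{\frac{237}{7}}}{8} = - \frac{7}{8} + \frac{448 \cdot \frac{7}{237}}{8} = - \frac{7}{8} + \frac{1}{8} \cdot \frac{3136}{237} = - \frac{7}{8} + \frac{392}{237} = \frac{1477}{1896}$)
$F{\left(107,K{\left(-1 \right)} \right)} + \frac{1}{278078 + 219757} = \frac{1477}{1896} + \frac{1}{278078 + 219757} = \frac{1477}{1896} + \frac{1}{497835} = \frac{245101397}{314631720}$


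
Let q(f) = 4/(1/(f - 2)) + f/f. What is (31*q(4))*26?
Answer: 7254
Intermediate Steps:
q(f) = -7 + 4*f (q(f) = 4/(1/(-2 + f)) + 1 = 4*(-2 + f) + 1 = (-8 + 4*f) + 1 = -7 + 4*f)
(31*q(4))*26 = (31*(-7 + 4*4))*26 = (31*(-7 + 16))*26 = (31*9)*26 = 279*26 = 7254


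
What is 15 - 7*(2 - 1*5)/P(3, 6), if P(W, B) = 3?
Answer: 22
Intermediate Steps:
15 - 7*(2 - 1*5)/P(3, 6) = 15 - 7*(2 - 1*5)/3 = 15 - 7*(2 - 5)/3 = 15 - (-21)/3 = 15 - 7*(-1) = 15 + 7 = 22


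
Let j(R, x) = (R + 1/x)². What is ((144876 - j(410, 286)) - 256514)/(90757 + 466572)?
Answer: -22881683969/45587282884 ≈ -0.50193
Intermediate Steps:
((144876 - j(410, 286)) - 256514)/(90757 + 466572) = ((144876 - (1 + 410*286)²/286²) - 256514)/(90757 + 466572) = ((144876 - (1 + 117260)²/81796) - 256514)/557329 = ((144876 - 117261²/81796) - 256514)*(1/557329) = ((144876 - 13750142121/81796) - 256514)*(1/557329) = (-1899864825/81796 - 256514)*(1/557329) = -22881683969/81796*1/557329 = -22881683969/45587282884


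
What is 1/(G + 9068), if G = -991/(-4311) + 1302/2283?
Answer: 3280671/29751749753 ≈ 0.00011027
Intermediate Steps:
G = 2625125/3280671 (G = -991*(-1/4311) + 1302*(1/2283) = 991/4311 + 434/761 = 2625125/3280671 ≈ 0.80018)
1/(G + 9068) = 1/(2625125/3280671 + 9068) = 1/(29751749753/3280671) = 3280671/29751749753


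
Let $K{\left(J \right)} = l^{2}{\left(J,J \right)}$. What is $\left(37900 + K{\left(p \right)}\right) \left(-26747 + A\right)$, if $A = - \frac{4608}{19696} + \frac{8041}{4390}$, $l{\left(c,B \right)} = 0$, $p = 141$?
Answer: $- \frac{547785986489410}{540409} \approx -1.0137 \cdot 10^{9}$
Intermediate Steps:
$A = \frac{8634151}{5404090}$ ($A = \left(-4608\right) \frac{1}{19696} + 8041 \cdot \frac{1}{4390} = - \frac{288}{1231} + \frac{8041}{4390} = \frac{8634151}{5404090} \approx 1.5977$)
$K{\left(J \right)} = 0$ ($K{\left(J \right)} = 0^{2} = 0$)
$\left(37900 + K{\left(p \right)}\right) \left(-26747 + A\right) = \left(37900 + 0\right) \left(-26747 + \frac{8634151}{5404090}\right) = 37900 \left(- \frac{144534561079}{5404090}\right) = - \frac{547785986489410}{540409}$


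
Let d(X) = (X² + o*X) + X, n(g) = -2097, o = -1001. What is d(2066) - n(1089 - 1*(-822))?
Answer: 2204453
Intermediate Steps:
d(X) = X² - 1000*X (d(X) = (X² - 1001*X) + X = X² - 1000*X)
d(2066) - n(1089 - 1*(-822)) = 2066*(-1000 + 2066) - 1*(-2097) = 2066*1066 + 2097 = 2202356 + 2097 = 2204453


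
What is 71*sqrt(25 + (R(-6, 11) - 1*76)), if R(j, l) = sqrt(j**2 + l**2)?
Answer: 71*sqrt(-51 + sqrt(157)) ≈ 440.37*I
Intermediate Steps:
71*sqrt(25 + (R(-6, 11) - 1*76)) = 71*sqrt(25 + (sqrt((-6)**2 + 11**2) - 1*76)) = 71*sqrt(25 + (sqrt(36 + 121) - 76)) = 71*sqrt(25 + (sqrt(157) - 76)) = 71*sqrt(25 + (-76 + sqrt(157))) = 71*sqrt(-51 + sqrt(157))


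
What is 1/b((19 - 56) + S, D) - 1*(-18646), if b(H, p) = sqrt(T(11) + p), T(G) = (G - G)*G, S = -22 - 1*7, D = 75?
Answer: 18646 + sqrt(3)/15 ≈ 18646.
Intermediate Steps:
S = -29 (S = -22 - 7 = -29)
T(G) = 0 (T(G) = 0*G = 0)
b(H, p) = sqrt(p) (b(H, p) = sqrt(0 + p) = sqrt(p))
1/b((19 - 56) + S, D) - 1*(-18646) = 1/(sqrt(75)) - 1*(-18646) = 1/(5*sqrt(3)) + 18646 = sqrt(3)/15 + 18646 = 18646 + sqrt(3)/15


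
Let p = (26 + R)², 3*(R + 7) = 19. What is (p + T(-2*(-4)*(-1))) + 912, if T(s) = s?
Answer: 13912/9 ≈ 1545.8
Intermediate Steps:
R = -⅔ (R = -7 + (⅓)*19 = -7 + 19/3 = -⅔ ≈ -0.66667)
p = 5776/9 (p = (26 - ⅔)² = (76/3)² = 5776/9 ≈ 641.78)
(p + T(-2*(-4)*(-1))) + 912 = (5776/9 - 2*(-4)*(-1)) + 912 = (5776/9 + 8*(-1)) + 912 = (5776/9 - 8) + 912 = 5704/9 + 912 = 13912/9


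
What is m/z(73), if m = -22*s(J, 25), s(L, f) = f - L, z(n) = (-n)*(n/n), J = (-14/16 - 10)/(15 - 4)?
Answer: 2287/292 ≈ 7.8322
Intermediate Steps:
J = -87/88 (J = (-14*1/16 - 10)/11 = (-7/8 - 10)*(1/11) = -87/8*1/11 = -87/88 ≈ -0.98864)
z(n) = -n (z(n) = -n*1 = -n)
m = -2287/4 (m = -22*(25 - 1*(-87/88)) = -22*(25 + 87/88) = -22*2287/88 = -2287/4 ≈ -571.75)
m/z(73) = -2287/(4*((-1*73))) = -2287/4/(-73) = -2287/4*(-1/73) = 2287/292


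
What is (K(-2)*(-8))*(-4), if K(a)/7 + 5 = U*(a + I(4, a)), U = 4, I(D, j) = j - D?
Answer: -8288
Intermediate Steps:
K(a) = -147 + 56*a (K(a) = -35 + 7*(4*(a + (a - 1*4))) = -35 + 7*(4*(a + (a - 4))) = -35 + 7*(4*(a + (-4 + a))) = -35 + 7*(4*(-4 + 2*a)) = -35 + 7*(-16 + 8*a) = -35 + (-112 + 56*a) = -147 + 56*a)
(K(-2)*(-8))*(-4) = ((-147 + 56*(-2))*(-8))*(-4) = ((-147 - 112)*(-8))*(-4) = -259*(-8)*(-4) = 2072*(-4) = -8288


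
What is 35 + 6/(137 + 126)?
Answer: 9211/263 ≈ 35.023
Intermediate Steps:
35 + 6/(137 + 126) = 35 + 6/263 = 9211/263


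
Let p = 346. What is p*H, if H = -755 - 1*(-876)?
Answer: 41866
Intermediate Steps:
H = 121 (H = -755 + 876 = 121)
p*H = 346*121 = 41866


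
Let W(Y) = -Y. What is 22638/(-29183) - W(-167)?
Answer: -63587/379 ≈ -167.78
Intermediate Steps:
22638/(-29183) - W(-167) = 22638/(-29183) - (-1)*(-167) = 22638*(-1/29183) - 1*167 = -294/379 - 167 = -63587/379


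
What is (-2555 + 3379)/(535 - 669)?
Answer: -412/67 ≈ -6.1493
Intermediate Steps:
(-2555 + 3379)/(535 - 669) = 824/(-134) = 824*(-1/134) = -412/67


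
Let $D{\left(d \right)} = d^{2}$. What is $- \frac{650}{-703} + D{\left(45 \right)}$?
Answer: $\frac{1424225}{703} \approx 2025.9$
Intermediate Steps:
$- \frac{650}{-703} + D{\left(45 \right)} = - \frac{650}{-703} + 45^{2} = \left(-650\right) \left(- \frac{1}{703}\right) + 2025 = \frac{650}{703} + 2025 = \frac{1424225}{703}$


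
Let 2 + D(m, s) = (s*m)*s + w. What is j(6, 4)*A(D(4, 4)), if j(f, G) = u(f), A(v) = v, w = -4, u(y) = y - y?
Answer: 0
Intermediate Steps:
u(y) = 0
D(m, s) = -6 + m*s² (D(m, s) = -2 + ((s*m)*s - 4) = -2 + ((m*s)*s - 4) = -2 + (m*s² - 4) = -2 + (-4 + m*s²) = -6 + m*s²)
j(f, G) = 0
j(6, 4)*A(D(4, 4)) = 0*(-6 + 4*4²) = 0*(-6 + 4*16) = 0*(-6 + 64) = 0*58 = 0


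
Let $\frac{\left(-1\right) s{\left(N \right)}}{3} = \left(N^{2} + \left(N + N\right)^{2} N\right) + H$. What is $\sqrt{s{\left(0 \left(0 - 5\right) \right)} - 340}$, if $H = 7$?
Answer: $19 i \approx 19.0 i$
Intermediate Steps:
$s{\left(N \right)} = -21 - 12 N^{3} - 3 N^{2}$ ($s{\left(N \right)} = - 3 \left(\left(N^{2} + \left(N + N\right)^{2} N\right) + 7\right) = - 3 \left(\left(N^{2} + \left(2 N\right)^{2} N\right) + 7\right) = - 3 \left(\left(N^{2} + 4 N^{2} N\right) + 7\right) = - 3 \left(\left(N^{2} + 4 N^{3}\right) + 7\right) = - 3 \left(7 + N^{2} + 4 N^{3}\right) = -21 - 12 N^{3} - 3 N^{2}$)
$\sqrt{s{\left(0 \left(0 - 5\right) \right)} - 340} = \sqrt{\left(-21 - 12 \left(0 \left(0 - 5\right)\right)^{3} - 3 \left(0 \left(0 - 5\right)\right)^{2}\right) - 340} = \sqrt{\left(-21 - 12 \left(0 \left(-5\right)\right)^{3} - 3 \left(0 \left(-5\right)\right)^{2}\right) - 340} = \sqrt{\left(-21 - 12 \cdot 0^{3} - 3 \cdot 0^{2}\right) - 340} = \sqrt{\left(-21 - 0 - 0\right) - 340} = \sqrt{\left(-21 + 0 + 0\right) - 340} = \sqrt{-21 - 340} = \sqrt{-361} = 19 i$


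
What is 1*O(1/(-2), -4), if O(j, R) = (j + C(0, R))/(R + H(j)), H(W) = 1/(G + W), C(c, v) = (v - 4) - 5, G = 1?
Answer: 27/4 ≈ 6.7500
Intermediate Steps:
C(c, v) = -9 + v (C(c, v) = (-4 + v) - 5 = -9 + v)
H(W) = 1/(1 + W)
O(j, R) = (-9 + R + j)/(R + 1/(1 + j)) (O(j, R) = (j + (-9 + R))/(R + 1/(1 + j)) = (-9 + R + j)/(R + 1/(1 + j)))
1*O(1/(-2), -4) = 1*((1 + 1/(-2))*(-9 - 4 + 1/(-2))/(1 - 4*(1 + 1/(-2)))) = 1*((1 + 1*(-½))*(-9 - 4 + 1*(-½))/(1 - 4*(1 + 1*(-½)))) = 1*((1 - ½)*(-9 - 4 - ½)/(1 - 4*(1 - ½))) = 1*((½)*(-27/2)/(1 - 4*½)) = 1*((½)*(-27/2)/(1 - 2)) = 1*((½)*(-27/2)/(-1)) = 1*(-1*½*(-27/2)) = 1*(27/4) = 27/4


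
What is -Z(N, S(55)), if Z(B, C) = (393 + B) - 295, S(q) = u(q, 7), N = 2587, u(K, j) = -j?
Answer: -2685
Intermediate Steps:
S(q) = -7 (S(q) = -1*7 = -7)
Z(B, C) = 98 + B
-Z(N, S(55)) = -(98 + 2587) = -1*2685 = -2685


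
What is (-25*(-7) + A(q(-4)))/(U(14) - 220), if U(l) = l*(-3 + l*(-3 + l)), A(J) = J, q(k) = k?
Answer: 171/1894 ≈ 0.090285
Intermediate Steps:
(-25*(-7) + A(q(-4)))/(U(14) - 220) = (-25*(-7) - 4)/(14*(-3 + 14**2 - 3*14) - 220) = (175 - 4)/(14*(-3 + 196 - 42) - 220) = 171/(14*151 - 220) = 171/(2114 - 220) = 171/1894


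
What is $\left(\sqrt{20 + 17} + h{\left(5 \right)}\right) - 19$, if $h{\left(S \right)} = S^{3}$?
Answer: $106 + \sqrt{37} \approx 112.08$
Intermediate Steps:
$\left(\sqrt{20 + 17} + h{\left(5 \right)}\right) - 19 = \left(\sqrt{20 + 17} + 5^{3}\right) - 19 = \left(\sqrt{37} + 125\right) - 19 = \left(125 + \sqrt{37}\right) - 19 = 106 + \sqrt{37}$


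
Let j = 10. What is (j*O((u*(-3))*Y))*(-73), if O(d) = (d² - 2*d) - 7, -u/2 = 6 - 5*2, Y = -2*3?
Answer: -14921930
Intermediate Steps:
Y = -6
u = 8 (u = -2*(6 - 5*2) = -2*(6 - 10) = -2*(-4) = 8)
O(d) = -7 + d² - 2*d
(j*O((u*(-3))*Y))*(-73) = (10*(-7 + ((8*(-3))*(-6))² - 2*8*(-3)*(-6)))*(-73) = (10*(-7 + (-24*(-6))² - (-48)*(-6)))*(-73) = (10*(-7 + 144² - 2*144))*(-73) = (10*(-7 + 20736 - 288))*(-73) = (10*20441)*(-73) = 204410*(-73) = -14921930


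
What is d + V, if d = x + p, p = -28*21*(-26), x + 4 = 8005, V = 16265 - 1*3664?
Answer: 35890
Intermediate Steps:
V = 12601 (V = 16265 - 3664 = 12601)
x = 8001 (x = -4 + 8005 = 8001)
p = 15288 (p = -588*(-26) = 15288)
d = 23289 (d = 8001 + 15288 = 23289)
d + V = 23289 + 12601 = 35890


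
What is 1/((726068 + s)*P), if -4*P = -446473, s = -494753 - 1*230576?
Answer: 4/329943547 ≈ 1.2123e-8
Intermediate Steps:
s = -725329 (s = -494753 - 230576 = -725329)
P = 446473/4 (P = -1/4*(-446473) = 446473/4 ≈ 1.1162e+5)
1/((726068 + s)*P) = 1/((726068 - 725329)*(446473/4)) = (4/446473)/739 = (1/739)*(4/446473) = 4/329943547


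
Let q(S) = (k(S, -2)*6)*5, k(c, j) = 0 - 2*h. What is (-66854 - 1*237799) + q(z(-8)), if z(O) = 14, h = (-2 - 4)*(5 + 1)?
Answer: -302493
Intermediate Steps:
h = -36 (h = -6*6 = -36)
k(c, j) = 72 (k(c, j) = 0 - 2*(-36) = 0 + 72 = 72)
q(S) = 2160 (q(S) = (72*6)*5 = 432*5 = 2160)
(-66854 - 1*237799) + q(z(-8)) = (-66854 - 1*237799) + 2160 = (-66854 - 237799) + 2160 = -304653 + 2160 = -302493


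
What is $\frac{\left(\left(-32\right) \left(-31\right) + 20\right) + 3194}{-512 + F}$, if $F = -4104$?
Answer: $- \frac{2103}{2308} \approx -0.91118$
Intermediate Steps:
$\frac{\left(\left(-32\right) \left(-31\right) + 20\right) + 3194}{-512 + F} = \frac{\left(\left(-32\right) \left(-31\right) + 20\right) + 3194}{-512 - 4104} = \frac{\left(992 + 20\right) + 3194}{-4616} = \left(1012 + 3194\right) \left(- \frac{1}{4616}\right) = 4206 \left(- \frac{1}{4616}\right) = - \frac{2103}{2308}$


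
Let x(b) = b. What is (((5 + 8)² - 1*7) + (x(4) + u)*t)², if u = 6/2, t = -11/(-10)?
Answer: 2879809/100 ≈ 28798.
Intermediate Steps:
t = 11/10 (t = -11*(-⅒) = 11/10 ≈ 1.1000)
u = 3 (u = 6*(½) = 3)
(((5 + 8)² - 1*7) + (x(4) + u)*t)² = (((5 + 8)² - 1*7) + (4 + 3)*(11/10))² = ((13² - 7) + 7*(11/10))² = ((169 - 7) + 77/10)² = (162 + 77/10)² = (1697/10)² = 2879809/100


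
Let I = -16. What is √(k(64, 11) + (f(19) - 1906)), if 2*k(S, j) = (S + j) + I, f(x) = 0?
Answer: 3*I*√834/2 ≈ 43.319*I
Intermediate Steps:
k(S, j) = -8 + S/2 + j/2 (k(S, j) = ((S + j) - 16)/2 = (-16 + S + j)/2 = -8 + S/2 + j/2)
√(k(64, 11) + (f(19) - 1906)) = √((-8 + (½)*64 + (½)*11) + (0 - 1906)) = √((-8 + 32 + 11/2) - 1906) = √(59/2 - 1906) = √(-3753/2) = 3*I*√834/2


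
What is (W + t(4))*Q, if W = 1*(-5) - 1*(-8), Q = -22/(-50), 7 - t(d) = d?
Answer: 66/25 ≈ 2.6400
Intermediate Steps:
t(d) = 7 - d
Q = 11/25 (Q = -22*(-1/50) = 11/25 ≈ 0.44000)
W = 3 (W = -5 + 8 = 3)
(W + t(4))*Q = (3 + (7 - 1*4))*(11/25) = (3 + (7 - 4))*(11/25) = (3 + 3)*(11/25) = 6*(11/25) = 66/25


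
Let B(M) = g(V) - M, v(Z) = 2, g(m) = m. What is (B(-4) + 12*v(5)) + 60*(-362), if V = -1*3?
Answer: -21695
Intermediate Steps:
V = -3
B(M) = -3 - M
(B(-4) + 12*v(5)) + 60*(-362) = ((-3 - 1*(-4)) + 12*2) + 60*(-362) = ((-3 + 4) + 24) - 21720 = (1 + 24) - 21720 = 25 - 21720 = -21695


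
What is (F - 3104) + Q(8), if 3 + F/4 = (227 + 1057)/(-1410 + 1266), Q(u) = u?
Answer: -9431/3 ≈ -3143.7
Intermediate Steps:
F = -143/3 (F = -12 + 4*((227 + 1057)/(-1410 + 1266)) = -12 + 4*(1284/(-144)) = -12 + 4*(1284*(-1/144)) = -12 + 4*(-107/12) = -12 - 107/3 = -143/3 ≈ -47.667)
(F - 3104) + Q(8) = (-143/3 - 3104) + 8 = -9455/3 + 8 = -9431/3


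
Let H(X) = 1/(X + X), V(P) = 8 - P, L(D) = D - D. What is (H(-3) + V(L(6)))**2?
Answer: 2209/36 ≈ 61.361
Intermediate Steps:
L(D) = 0
H(X) = 1/(2*X)
(H(-3) + V(L(6)))**2 = ((1/2)/(-3) + (8 - 1*0))**2 = ((1/2)*(-1/3) + (8 + 0))**2 = (-1/6 + 8)**2 = (47/6)**2 = 2209/36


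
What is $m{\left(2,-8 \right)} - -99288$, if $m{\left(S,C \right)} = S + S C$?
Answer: $99274$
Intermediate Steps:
$m{\left(S,C \right)} = S + C S$
$m{\left(2,-8 \right)} - -99288 = 2 \left(1 - 8\right) - -99288 = 2 \left(-7\right) + 99288 = -14 + 99288 = 99274$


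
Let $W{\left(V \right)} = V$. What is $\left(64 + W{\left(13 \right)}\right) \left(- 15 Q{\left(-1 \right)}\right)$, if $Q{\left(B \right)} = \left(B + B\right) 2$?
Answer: $4620$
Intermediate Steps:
$Q{\left(B \right)} = 4 B$ ($Q{\left(B \right)} = 2 B 2 = 4 B$)
$\left(64 + W{\left(13 \right)}\right) \left(- 15 Q{\left(-1 \right)}\right) = \left(64 + 13\right) \left(- 15 \cdot 4 \left(-1\right)\right) = 77 \left(\left(-15\right) \left(-4\right)\right) = 77 \cdot 60 = 4620$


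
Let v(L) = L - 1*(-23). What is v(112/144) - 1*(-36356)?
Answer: 327418/9 ≈ 36380.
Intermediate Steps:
v(L) = 23 + L (v(L) = L + 23 = 23 + L)
v(112/144) - 1*(-36356) = (23 + 112/144) - 1*(-36356) = (23 + 112*(1/144)) + 36356 = (23 + 7/9) + 36356 = 214/9 + 36356 = 327418/9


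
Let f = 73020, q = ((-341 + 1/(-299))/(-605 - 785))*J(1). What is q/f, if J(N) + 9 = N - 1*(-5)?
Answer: -2549/252898685 ≈ -1.0079e-5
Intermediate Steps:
J(N) = -4 + N (J(N) = -9 + (N - 1*(-5)) = -9 + (N + 5) = -9 + (5 + N) = -4 + N)
q = -30588/41561 (q = ((-341 + 1/(-299))/(-605 - 785))*(-4 + 1) = ((-341 - 1/299)/(-1390))*(-3) = -101960/299*(-1/1390)*(-3) = (10196/41561)*(-3) = -30588/41561 ≈ -0.73598)
q/f = -30588/41561/73020 = -30588/41561*1/73020 = -2549/252898685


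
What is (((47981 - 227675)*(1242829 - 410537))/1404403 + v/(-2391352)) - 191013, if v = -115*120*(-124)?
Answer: -124893772773194853/419802740357 ≈ -2.9751e+5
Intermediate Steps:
v = 1711200 (v = -13800*(-124) = 1711200)
(((47981 - 227675)*(1242829 - 410537))/1404403 + v/(-2391352)) - 191013 = (((47981 - 227675)*(1242829 - 410537))/1404403 + 1711200/(-2391352)) - 191013 = (-179694*832292*(1/1404403) + 1711200*(-1/2391352)) - 191013 = (-149557878648*1/1404403 - 213900/298919) - 191013 = (-149557878648/1404403 - 213900/298919) - 191013 = -44705991929383212/419802740357 - 191013 = -124893772773194853/419802740357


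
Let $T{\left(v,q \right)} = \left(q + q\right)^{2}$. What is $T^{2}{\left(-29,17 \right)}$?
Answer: $1336336$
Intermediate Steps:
$T{\left(v,q \right)} = 4 q^{2}$ ($T{\left(v,q \right)} = \left(2 q\right)^{2} = 4 q^{2}$)
$T^{2}{\left(-29,17 \right)} = \left(4 \cdot 17^{2}\right)^{2} = \left(4 \cdot 289\right)^{2} = 1156^{2} = 1336336$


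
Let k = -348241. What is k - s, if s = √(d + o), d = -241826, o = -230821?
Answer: -348241 - I*√472647 ≈ -3.4824e+5 - 687.49*I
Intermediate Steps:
s = I*√472647 (s = √(-241826 - 230821) = √(-472647) = I*√472647 ≈ 687.49*I)
k - s = -348241 - I*√472647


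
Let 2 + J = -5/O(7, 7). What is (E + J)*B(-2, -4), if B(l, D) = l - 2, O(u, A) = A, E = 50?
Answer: -1324/7 ≈ -189.14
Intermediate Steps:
B(l, D) = -2 + l
J = -19/7 (J = -2 - 5/7 = -19/7 ≈ -2.7143)
(E + J)*B(-2, -4) = (50 - 19/7)*(-2 - 2) = (331/7)*(-4) = -1324/7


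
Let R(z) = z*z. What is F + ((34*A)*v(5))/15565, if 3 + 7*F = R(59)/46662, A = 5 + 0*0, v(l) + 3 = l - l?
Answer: -41659703/92437422 ≈ -0.45068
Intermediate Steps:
v(l) = -3 (v(l) = -3 + (l - l) = -3 + 0 = -3)
R(z) = z**2
A = 5 (A = 5 + 0 = 5)
F = -136505/326634 (F = -3/7 + (59**2/46662)/7 = -3/7 + (3481*(1/46662))/7 = -3/7 + (1/7)*(3481/46662) = -3/7 + 3481/326634 = -136505/326634 ≈ -0.41791)
F + ((34*A)*v(5))/15565 = -136505/326634 + ((34*5)*(-3))/15565 = -136505/326634 + (170*(-3))*(1/15565) = -136505/326634 - 510*1/15565 = -136505/326634 - 102/3113 = -41659703/92437422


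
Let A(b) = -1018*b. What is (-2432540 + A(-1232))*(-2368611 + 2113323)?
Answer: 300822188832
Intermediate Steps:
(-2432540 + A(-1232))*(-2368611 + 2113323) = (-2432540 - 1018*(-1232))*(-2368611 + 2113323) = (-2432540 + 1254176)*(-255288) = -1178364*(-255288) = 300822188832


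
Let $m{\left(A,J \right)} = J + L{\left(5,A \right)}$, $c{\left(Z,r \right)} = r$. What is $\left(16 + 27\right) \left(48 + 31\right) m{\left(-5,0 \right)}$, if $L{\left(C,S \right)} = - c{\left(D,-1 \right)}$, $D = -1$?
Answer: $3397$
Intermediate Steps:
$L{\left(C,S \right)} = 1$ ($L{\left(C,S \right)} = \left(-1\right) \left(-1\right) = 1$)
$m{\left(A,J \right)} = 1 + J$ ($m{\left(A,J \right)} = J + 1 = 1 + J$)
$\left(16 + 27\right) \left(48 + 31\right) m{\left(-5,0 \right)} = \left(16 + 27\right) \left(48 + 31\right) \left(1 + 0\right) = 43 \cdot 79 \cdot 1 = 3397 \cdot 1 = 3397$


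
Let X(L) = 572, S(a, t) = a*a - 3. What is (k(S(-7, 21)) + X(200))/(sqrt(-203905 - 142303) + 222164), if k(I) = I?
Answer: 5720723/2056549546 - 103*I*sqrt(21638)/2056549546 ≈ 0.0027817 - 7.3673e-6*I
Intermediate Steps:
S(a, t) = -3 + a**2 (S(a, t) = a**2 - 3 = -3 + a**2)
(k(S(-7, 21)) + X(200))/(sqrt(-203905 - 142303) + 222164) = ((-3 + (-7)**2) + 572)/(sqrt(-203905 - 142303) + 222164) = ((-3 + 49) + 572)/(sqrt(-346208) + 222164) = (46 + 572)/(4*I*sqrt(21638) + 222164) = 618/(222164 + 4*I*sqrt(21638))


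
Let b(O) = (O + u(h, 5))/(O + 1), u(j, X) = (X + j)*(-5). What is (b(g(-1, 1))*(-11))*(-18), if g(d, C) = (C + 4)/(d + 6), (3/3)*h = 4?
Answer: -4356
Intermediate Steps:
h = 4
g(d, C) = (4 + C)/(6 + d)
u(j, X) = -5*X - 5*j
b(O) = (-45 + O)/(1 + O) (b(O) = (O + (-5*5 - 5*4))/(O + 1) = (O + (-25 - 20))/(1 + O) = (O - 45)/(1 + O) = (-45 + O)/(1 + O))
(b(g(-1, 1))*(-11))*(-18) = (((-45 + (4 + 1)/(6 - 1))/(1 + (4 + 1)/(6 - 1)))*(-11))*(-18) = (((-45 + 5/5)/(1 + 5/5))*(-11))*(-18) = (((-45 + (1/5)*5)/(1 + (1/5)*5))*(-11))*(-18) = (((-45 + 1)/(1 + 1))*(-11))*(-18) = ((-44/2)*(-11))*(-18) = (((1/2)*(-44))*(-11))*(-18) = -22*(-11)*(-18) = 242*(-18) = -4356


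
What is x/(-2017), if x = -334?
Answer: 334/2017 ≈ 0.16559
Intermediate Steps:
x/(-2017) = -334/(-2017) = -334*(-1/2017) = 334/2017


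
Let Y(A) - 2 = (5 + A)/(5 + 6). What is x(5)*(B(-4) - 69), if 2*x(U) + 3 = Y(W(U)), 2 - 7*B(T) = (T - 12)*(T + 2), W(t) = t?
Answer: 513/154 ≈ 3.3312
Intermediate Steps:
Y(A) = 27/11 + A/11 (Y(A) = 2 + (5 + A)/(5 + 6) = 2 + (5 + A)/11 = 2 + (5 + A)*(1/11) = 2 + (5/11 + A/11) = 27/11 + A/11)
B(T) = 2/7 - (-12 + T)*(2 + T)/7 (B(T) = 2/7 - (T - 12)*(T + 2)/7 = 2/7 - (-12 + T)*(2 + T)/7)
x(U) = -3/11 + U/22 (x(U) = -3/2 + (27/11 + U/11)/2 = -3/2 + (27/22 + U/22) = -3/11 + U/22)
x(5)*(B(-4) - 69) = (-3/11 + (1/22)*5)*((26/7 - 1/7*(-4)**2 + (10/7)*(-4)) - 69) = (-3/11 + 5/22)*((26/7 - 1/7*16 - 40/7) - 69) = -((26/7 - 16/7 - 40/7) - 69)/22 = -(-30/7 - 69)/22 = -1/22*(-513/7) = 513/154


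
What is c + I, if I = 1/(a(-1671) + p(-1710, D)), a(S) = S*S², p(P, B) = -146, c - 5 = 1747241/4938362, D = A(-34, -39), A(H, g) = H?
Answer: 123360245736862345/23041581556084234 ≈ 5.3538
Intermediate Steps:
D = -34
c = 26439051/4938362 (c = 5 + 1747241/4938362 = 26439051/4938362 ≈ 5.3538)
a(S) = S³
I = -1/4665834857 (I = 1/((-1671)³ - 146) = 1/(-4665834711 - 146) = 1/(-4665834857) = -1/4665834857 ≈ -2.1432e-10)
c + I = 26439051/4938362 - 1/4665834857 = 123360245736862345/23041581556084234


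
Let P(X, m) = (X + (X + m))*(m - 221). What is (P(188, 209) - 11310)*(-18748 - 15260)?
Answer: 623366640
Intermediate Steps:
P(X, m) = (-221 + m)*(m + 2*X) (P(X, m) = (m + 2*X)*(-221 + m) = (-221 + m)*(m + 2*X))
(P(188, 209) - 11310)*(-18748 - 15260) = ((209² - 442*188 - 221*209 + 2*188*209) - 11310)*(-18748 - 15260) = ((43681 - 83096 - 46189 + 78584) - 11310)*(-34008) = (-7020 - 11310)*(-34008) = -18330*(-34008) = 623366640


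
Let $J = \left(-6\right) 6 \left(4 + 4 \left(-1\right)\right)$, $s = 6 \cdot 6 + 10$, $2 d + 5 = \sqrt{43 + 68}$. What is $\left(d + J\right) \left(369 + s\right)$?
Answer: $- \frac{2075}{2} + \frac{415 \sqrt{111}}{2} \approx 1148.6$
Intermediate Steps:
$d = - \frac{5}{2} + \frac{\sqrt{111}}{2}$ ($d = - \frac{5}{2} + \frac{\sqrt{43 + 68}}{2} = - \frac{5}{2} + \frac{\sqrt{111}}{2} \approx 2.7678$)
$s = 46$ ($s = 36 + 10 = 46$)
$J = 0$ ($J = - 36 \left(4 - 4\right) = \left(-36\right) 0 = 0$)
$\left(d + J\right) \left(369 + s\right) = \left(\left(- \frac{5}{2} + \frac{\sqrt{111}}{2}\right) + 0\right) \left(369 + 46\right) = \left(- \frac{5}{2} + \frac{\sqrt{111}}{2}\right) 415 = - \frac{2075}{2} + \frac{415 \sqrt{111}}{2}$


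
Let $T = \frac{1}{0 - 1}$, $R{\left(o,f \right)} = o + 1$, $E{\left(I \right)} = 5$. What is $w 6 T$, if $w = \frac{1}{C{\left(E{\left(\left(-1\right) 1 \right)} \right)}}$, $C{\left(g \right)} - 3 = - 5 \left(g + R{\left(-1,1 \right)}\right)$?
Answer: $\frac{3}{11} \approx 0.27273$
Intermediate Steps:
$R{\left(o,f \right)} = 1 + o$
$T = -1$ ($T = \frac{1}{-1} = -1$)
$C{\left(g \right)} = 3 - 5 g$ ($C{\left(g \right)} = 3 - 5 \left(g + \left(1 - 1\right)\right) = 3 - 5 \left(g + 0\right) = 3 - 5 g$)
$w = - \frac{1}{22}$ ($w = \frac{1}{3 - 25} = \frac{1}{-22} = - \frac{1}{22} \approx -0.045455$)
$w 6 T = \left(- \frac{1}{22}\right) 6 \left(-1\right) = \left(- \frac{3}{11}\right) \left(-1\right) = \frac{3}{11}$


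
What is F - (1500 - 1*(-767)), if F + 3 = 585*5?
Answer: 655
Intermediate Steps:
F = 2922 (F = -3 + 585*5 = -3 + 2925 = 2922)
F - (1500 - 1*(-767)) = 2922 - (1500 - 1*(-767)) = 2922 - (1500 + 767) = 2922 - 1*2267 = 2922 - 2267 = 655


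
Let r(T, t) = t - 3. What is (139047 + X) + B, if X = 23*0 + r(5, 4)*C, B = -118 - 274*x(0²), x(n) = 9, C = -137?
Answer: 136326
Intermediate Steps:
r(T, t) = -3 + t
B = -2584 (B = -118 - 274*9 = -118 - 2466 = -2584)
X = -137 (X = 23*0 + (-3 + 4)*(-137) = 0 + 1*(-137) = 0 - 137 = -137)
(139047 + X) + B = (139047 - 137) - 2584 = 138910 - 2584 = 136326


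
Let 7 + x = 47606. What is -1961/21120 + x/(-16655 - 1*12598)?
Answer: -354218671/205941120 ≈ -1.7200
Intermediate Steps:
x = 47599 (x = -7 + 47606 = 47599)
-1961/21120 + x/(-16655 - 1*12598) = -1961/21120 + 47599/(-16655 - 1*12598) = -1961*1/21120 + 47599/(-16655 - 12598) = -1961/21120 + 47599/(-29253) = -1961/21120 + 47599*(-1/29253) = -1961/21120 - 47599/29253 = -354218671/205941120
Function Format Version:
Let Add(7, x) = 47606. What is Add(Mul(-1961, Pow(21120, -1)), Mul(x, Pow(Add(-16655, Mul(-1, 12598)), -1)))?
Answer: Rational(-354218671, 205941120) ≈ -1.7200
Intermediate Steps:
x = 47599 (x = Add(-7, 47606) = 47599)
Add(Mul(-1961, Pow(21120, -1)), Mul(x, Pow(Add(-16655, Mul(-1, 12598)), -1))) = Add(Mul(-1961, Pow(21120, -1)), Mul(47599, Pow(Add(-16655, Mul(-1, 12598)), -1))) = Add(Mul(-1961, Rational(1, 21120)), Mul(47599, Pow(Add(-16655, -12598), -1))) = Add(Rational(-1961, 21120), Mul(47599, Pow(-29253, -1))) = Add(Rational(-1961, 21120), Mul(47599, Rational(-1, 29253))) = Add(Rational(-1961, 21120), Rational(-47599, 29253)) = Rational(-354218671, 205941120)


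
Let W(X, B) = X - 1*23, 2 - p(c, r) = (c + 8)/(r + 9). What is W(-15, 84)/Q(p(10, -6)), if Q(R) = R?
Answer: 19/2 ≈ 9.5000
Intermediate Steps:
p(c, r) = 2 - (8 + c)/(9 + r) (p(c, r) = 2 - (c + 8)/(r + 9) = 2 - (8 + c)/(9 + r))
W(X, B) = -23 + X (W(X, B) = X - 23 = -23 + X)
W(-15, 84)/Q(p(10, -6)) = (-23 - 15)/(((10 - 1*10 + 2*(-6))/(9 - 6))) = -38*3/(10 - 10 - 12) = -38/((⅓)*(-12)) = -38/(-4) = -38*(-¼) = 19/2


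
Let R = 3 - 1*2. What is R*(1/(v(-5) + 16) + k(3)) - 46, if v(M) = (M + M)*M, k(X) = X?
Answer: -2837/66 ≈ -42.985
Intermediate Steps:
v(M) = 2*M**2 (v(M) = (2*M)*M = 2*M**2)
R = 1 (R = 3 - 2 = 1)
R*(1/(v(-5) + 16) + k(3)) - 46 = 1*(1/(2*(-5)**2 + 16) + 3) - 46 = 1*(1/(2*25 + 16) + 3) - 46 = 1*(1/(50 + 16) + 3) - 46 = 1*(1/66 + 3) - 46 = 1*(199/66) - 46 = 199/66 - 46 = -2837/66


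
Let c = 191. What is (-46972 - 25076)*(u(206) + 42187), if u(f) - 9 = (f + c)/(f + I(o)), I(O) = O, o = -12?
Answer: -294907630104/97 ≈ -3.0403e+9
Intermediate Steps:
u(f) = 9 + (191 + f)/(-12 + f) (u(f) = 9 + (f + 191)/(f - 12) = 9 + (191 + f)/(-12 + f))
(-46972 - 25076)*(u(206) + 42187) = (-46972 - 25076)*((83 + 10*206)/(-12 + 206) + 42187) = -72048*((83 + 2060)/194 + 42187) = -72048*((1/194)*2143 + 42187) = -72048*(2143/194 + 42187) = -72048*8186421/194 = -294907630104/97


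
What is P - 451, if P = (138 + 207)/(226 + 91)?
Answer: -142622/317 ≈ -449.91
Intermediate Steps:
P = 345/317 ≈ 1.0883
P - 451 = 345/317 - 451 = -142622/317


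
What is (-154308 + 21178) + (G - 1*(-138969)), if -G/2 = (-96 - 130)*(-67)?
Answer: -24445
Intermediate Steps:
G = -30284 (G = -2*(-96 - 130)*(-67) = -(-452)*(-67) = -2*15142 = -30284)
(-154308 + 21178) + (G - 1*(-138969)) = (-154308 + 21178) + (-30284 - 1*(-138969)) = -133130 + (-30284 + 138969) = -133130 + 108685 = -24445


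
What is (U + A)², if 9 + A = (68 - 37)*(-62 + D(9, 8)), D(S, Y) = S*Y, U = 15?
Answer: 99856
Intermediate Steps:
A = 301 (A = -9 + (68 - 37)*(-62 + 9*8) = -9 + 31*(-62 + 72) = -9 + 31*10 = -9 + 310 = 301)
(U + A)² = (15 + 301)² = 316² = 99856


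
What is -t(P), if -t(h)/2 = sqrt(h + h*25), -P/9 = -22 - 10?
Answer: 48*sqrt(13) ≈ 173.07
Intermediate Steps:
P = 288 (P = -9*(-22 - 10) = -9*(-32) = 288)
t(h) = -2*sqrt(26)*sqrt(h) (t(h) = -2*sqrt(h + h*25) = -2*sqrt(h + 25*h) = -2*sqrt(26)*sqrt(h))
-t(P) = -(-2)*sqrt(26)*sqrt(288) = -(-2)*sqrt(26)*12*sqrt(2) = -(-48)*sqrt(13) = 48*sqrt(13)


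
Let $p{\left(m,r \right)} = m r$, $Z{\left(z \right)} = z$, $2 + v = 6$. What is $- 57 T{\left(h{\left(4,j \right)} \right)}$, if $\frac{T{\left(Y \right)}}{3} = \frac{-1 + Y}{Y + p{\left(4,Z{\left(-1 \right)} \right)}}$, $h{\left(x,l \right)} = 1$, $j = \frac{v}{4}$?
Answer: $0$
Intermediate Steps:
$v = 4$ ($v = -2 + 6 = 4$)
$j = 1$ ($j = \frac{4}{4} = 4 \cdot \frac{1}{4} = 1$)
$T{\left(Y \right)} = \frac{3 \left(-1 + Y\right)}{-4 + Y}$ ($T{\left(Y \right)} = 3 \frac{-1 + Y}{Y + 4 \left(-1\right)} = 3 \frac{-1 + Y}{Y - 4} = 3 \frac{-1 + Y}{-4 + Y} = \frac{3 \left(-1 + Y\right)}{-4 + Y}$)
$- 57 T{\left(h{\left(4,j \right)} \right)} = - 57 \frac{3 \left(-1 + 1\right)}{-4 + 1} = - 57 \cdot 3 \frac{1}{-3} \cdot 0 = - 57 \cdot 3 \left(- \frac{1}{3}\right) 0 = \left(-57\right) 0 = 0$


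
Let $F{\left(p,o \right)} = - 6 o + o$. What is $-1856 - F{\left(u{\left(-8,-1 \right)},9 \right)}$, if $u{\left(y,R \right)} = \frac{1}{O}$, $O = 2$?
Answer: $-1811$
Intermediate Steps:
$u{\left(y,R \right)} = \frac{1}{2}$
$F{\left(p,o \right)} = - 5 o$
$-1856 - F{\left(u{\left(-8,-1 \right)},9 \right)} = -1856 - \left(-5\right) 9 = -1856 - -45 = -1856 + 45 = -1811$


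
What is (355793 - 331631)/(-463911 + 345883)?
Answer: -12081/59014 ≈ -0.20471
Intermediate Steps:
(355793 - 331631)/(-463911 + 345883) = 24162/(-118028) = 24162*(-1/118028) = -12081/59014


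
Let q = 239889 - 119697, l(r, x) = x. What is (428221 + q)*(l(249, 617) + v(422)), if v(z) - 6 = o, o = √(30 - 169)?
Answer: 341661299 + 548413*I*√139 ≈ 3.4166e+8 + 6.4657e+6*I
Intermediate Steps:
o = I*√139 (o = √(-139) = I*√139 ≈ 11.79*I)
v(z) = 6 + I*√139
q = 120192
(428221 + q)*(l(249, 617) + v(422)) = (428221 + 120192)*(617 + (6 + I*√139)) = 548413*(623 + I*√139) = 341661299 + 548413*I*√139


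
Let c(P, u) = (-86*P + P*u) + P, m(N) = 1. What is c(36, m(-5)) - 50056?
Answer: -53080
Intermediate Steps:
c(P, u) = -85*P + P*u
c(36, m(-5)) - 50056 = 36*(-85 + 1) - 50056 = 36*(-84) - 50056 = -3024 - 50056 = -53080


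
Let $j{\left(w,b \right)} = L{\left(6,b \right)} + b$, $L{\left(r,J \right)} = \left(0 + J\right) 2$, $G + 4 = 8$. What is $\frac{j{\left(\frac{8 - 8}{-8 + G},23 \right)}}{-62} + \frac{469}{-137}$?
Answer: $- \frac{38531}{8494} \approx -4.5363$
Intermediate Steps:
$G = 4$ ($G = -4 + 8 = 4$)
$L{\left(r,J \right)} = 2 J$ ($L{\left(r,J \right)} = J 2 = 2 J$)
$j{\left(w,b \right)} = 3 b$ ($j{\left(w,b \right)} = 2 b + b = 3 b$)
$\frac{j{\left(\frac{8 - 8}{-8 + G},23 \right)}}{-62} + \frac{469}{-137} = \frac{3 \cdot 23}{-62} + \frac{469}{-137} = 69 \left(- \frac{1}{62}\right) + 469 \left(- \frac{1}{137}\right) = - \frac{69}{62} - \frac{469}{137} = - \frac{38531}{8494}$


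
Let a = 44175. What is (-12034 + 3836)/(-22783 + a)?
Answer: -4099/10696 ≈ -0.38323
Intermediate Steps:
(-12034 + 3836)/(-22783 + a) = (-12034 + 3836)/(-22783 + 44175) = -8198/21392 = -8198*1/21392 = -4099/10696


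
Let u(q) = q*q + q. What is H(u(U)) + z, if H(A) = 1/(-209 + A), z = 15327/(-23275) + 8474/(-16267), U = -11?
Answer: -44587723666/37482828075 ≈ -1.1896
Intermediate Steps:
u(q) = q + q**2 (u(q) = q**2 + q = q + q**2)
z = -446556659/378614425 (z = 15327*(-1/23275) + 8474*(-1/16267) = -15327/23275 - 8474/16267 = -446556659/378614425 ≈ -1.1794)
H(u(U)) + z = 1/(-209 - 11*(1 - 11)) - 446556659/378614425 = 1/(-209 - 11*(-10)) - 446556659/378614425 = 1/(-209 + 110) - 446556659/378614425 = 1/(-99) - 446556659/378614425 = -1/99 - 446556659/378614425 = -44587723666/37482828075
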